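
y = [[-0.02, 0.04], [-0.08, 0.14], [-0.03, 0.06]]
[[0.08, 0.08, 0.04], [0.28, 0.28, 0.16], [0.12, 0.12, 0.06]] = y @ [[-0.38, -0.2, -2.01], [1.81, 1.89, 0.02]]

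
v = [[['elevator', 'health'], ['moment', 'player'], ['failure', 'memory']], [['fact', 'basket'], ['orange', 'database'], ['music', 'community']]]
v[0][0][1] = 'health'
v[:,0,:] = [['elevator', 'health'], ['fact', 'basket']]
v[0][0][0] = 'elevator'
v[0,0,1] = 'health'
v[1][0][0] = 'fact'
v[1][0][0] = 'fact'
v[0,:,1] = ['health', 'player', 'memory']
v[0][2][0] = 'failure'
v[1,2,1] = 'community'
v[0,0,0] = 'elevator'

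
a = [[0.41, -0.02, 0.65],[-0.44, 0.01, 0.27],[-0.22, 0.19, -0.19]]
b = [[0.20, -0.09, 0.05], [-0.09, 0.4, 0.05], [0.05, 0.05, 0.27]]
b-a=[[-0.21, -0.07, -0.60], [0.35, 0.39, -0.22], [0.27, -0.14, 0.46]]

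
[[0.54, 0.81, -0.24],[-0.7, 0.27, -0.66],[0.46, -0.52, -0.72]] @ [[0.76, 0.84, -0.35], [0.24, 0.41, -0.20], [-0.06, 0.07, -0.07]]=[[0.62, 0.77, -0.33], [-0.43, -0.52, 0.24], [0.27, 0.12, -0.01]]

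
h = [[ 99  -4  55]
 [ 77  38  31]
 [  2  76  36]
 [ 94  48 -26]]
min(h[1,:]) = 31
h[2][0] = 2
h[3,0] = 94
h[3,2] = -26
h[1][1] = 38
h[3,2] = -26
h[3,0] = 94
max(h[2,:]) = 76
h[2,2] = 36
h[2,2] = 36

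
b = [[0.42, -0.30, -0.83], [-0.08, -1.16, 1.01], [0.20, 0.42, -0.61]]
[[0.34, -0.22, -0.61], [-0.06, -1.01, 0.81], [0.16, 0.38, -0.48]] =b @ [[0.83, -0.0, 0.01], [-0.0, 0.84, -0.04], [0.01, -0.04, 0.76]]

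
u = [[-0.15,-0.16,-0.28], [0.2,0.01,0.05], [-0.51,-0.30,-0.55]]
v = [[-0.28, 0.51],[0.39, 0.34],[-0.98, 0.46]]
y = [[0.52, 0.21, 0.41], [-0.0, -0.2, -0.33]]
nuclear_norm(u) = 1.05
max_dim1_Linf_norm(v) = 0.98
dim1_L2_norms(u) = [0.36, 0.21, 0.81]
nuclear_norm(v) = 1.78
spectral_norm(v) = 1.20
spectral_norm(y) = 0.75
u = v @ y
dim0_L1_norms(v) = [1.65, 1.31]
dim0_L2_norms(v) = [1.09, 0.77]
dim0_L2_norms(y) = [0.52, 0.29, 0.53]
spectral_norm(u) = 0.89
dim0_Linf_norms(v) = [0.98, 0.51]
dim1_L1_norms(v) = [0.79, 0.73, 1.44]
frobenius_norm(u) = 0.91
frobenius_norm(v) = 1.33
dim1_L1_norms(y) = [1.14, 0.53]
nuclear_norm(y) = 1.02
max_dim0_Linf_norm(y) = 0.52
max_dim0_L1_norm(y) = 0.74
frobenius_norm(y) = 0.79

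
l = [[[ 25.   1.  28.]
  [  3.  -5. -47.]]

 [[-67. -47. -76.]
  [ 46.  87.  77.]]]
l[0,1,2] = -47.0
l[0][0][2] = 28.0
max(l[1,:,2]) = 77.0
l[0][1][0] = 3.0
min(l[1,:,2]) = -76.0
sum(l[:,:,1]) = 36.0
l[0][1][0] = 3.0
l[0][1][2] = -47.0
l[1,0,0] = -67.0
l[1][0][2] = -76.0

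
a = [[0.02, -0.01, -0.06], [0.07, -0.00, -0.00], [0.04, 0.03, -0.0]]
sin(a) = [[0.02, -0.01, -0.06], [0.07, 0.00, 0.00], [0.04, 0.03, 0.0]]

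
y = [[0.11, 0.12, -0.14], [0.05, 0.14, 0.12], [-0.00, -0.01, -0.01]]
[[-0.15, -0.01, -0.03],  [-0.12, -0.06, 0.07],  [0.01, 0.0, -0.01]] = y @[[-0.30,-0.82,0.1], [-0.85,0.19,0.11], [0.14,-0.42,0.42]]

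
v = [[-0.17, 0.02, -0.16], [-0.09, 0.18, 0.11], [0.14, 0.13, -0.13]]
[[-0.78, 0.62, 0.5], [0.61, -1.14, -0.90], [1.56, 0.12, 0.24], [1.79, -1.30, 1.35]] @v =[[0.15, 0.16, 0.13],[-0.13, -0.31, -0.11],[-0.24, 0.08, -0.27],[0.0, -0.02, -0.6]]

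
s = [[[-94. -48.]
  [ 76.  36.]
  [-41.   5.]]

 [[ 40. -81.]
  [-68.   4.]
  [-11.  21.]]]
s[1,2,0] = -11.0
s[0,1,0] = 76.0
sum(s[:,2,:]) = -26.0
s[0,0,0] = -94.0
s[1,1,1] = 4.0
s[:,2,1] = [5.0, 21.0]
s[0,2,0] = -41.0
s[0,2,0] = -41.0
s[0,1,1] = 36.0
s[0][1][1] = 36.0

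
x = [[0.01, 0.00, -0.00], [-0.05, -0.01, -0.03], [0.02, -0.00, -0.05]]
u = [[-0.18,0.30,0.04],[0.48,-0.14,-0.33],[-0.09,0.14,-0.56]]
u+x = [[-0.17, 0.3, 0.04], [0.43, -0.15, -0.36], [-0.07, 0.14, -0.61]]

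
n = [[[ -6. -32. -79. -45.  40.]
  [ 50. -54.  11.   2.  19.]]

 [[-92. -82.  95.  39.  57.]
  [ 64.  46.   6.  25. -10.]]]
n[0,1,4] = 19.0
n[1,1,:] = [64.0, 46.0, 6.0, 25.0, -10.0]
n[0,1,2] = 11.0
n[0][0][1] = -32.0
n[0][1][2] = 11.0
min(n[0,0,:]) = -79.0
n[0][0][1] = -32.0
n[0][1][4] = 19.0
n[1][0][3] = 39.0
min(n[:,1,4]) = -10.0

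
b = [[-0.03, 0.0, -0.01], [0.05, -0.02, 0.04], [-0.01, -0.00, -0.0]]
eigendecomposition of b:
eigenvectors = [[0.00, -0.2, 0.20],[1.0, 0.98, -0.72],[0.00, -0.06, -0.67]]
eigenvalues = [-0.02, -0.03, 0.0]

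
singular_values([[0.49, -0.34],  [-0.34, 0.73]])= [0.97, 0.25]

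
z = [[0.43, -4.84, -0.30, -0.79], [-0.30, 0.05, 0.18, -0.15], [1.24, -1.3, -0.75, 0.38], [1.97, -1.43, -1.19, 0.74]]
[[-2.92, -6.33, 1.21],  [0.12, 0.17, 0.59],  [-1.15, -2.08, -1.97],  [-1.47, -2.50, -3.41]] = z@[[-0.46, -0.76, -1.07], [0.3, 1.29, -0.24], [0.90, -0.73, 0.79], [1.27, -0.03, -0.95]]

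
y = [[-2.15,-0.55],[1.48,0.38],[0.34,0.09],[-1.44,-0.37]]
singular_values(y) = [3.1, 0.0]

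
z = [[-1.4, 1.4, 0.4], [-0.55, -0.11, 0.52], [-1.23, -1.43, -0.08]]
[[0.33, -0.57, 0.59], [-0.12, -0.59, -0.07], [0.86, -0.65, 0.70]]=z @ [[-0.55,  0.38,  -0.58], [-0.08,  0.17,  0.05], [-0.83,  -0.7,  -0.73]]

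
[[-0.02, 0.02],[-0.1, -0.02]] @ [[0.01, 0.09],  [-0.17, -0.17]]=[[-0.0, -0.01], [0.00, -0.01]]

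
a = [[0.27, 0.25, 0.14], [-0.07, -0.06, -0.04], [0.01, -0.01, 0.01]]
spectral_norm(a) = 0.41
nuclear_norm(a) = 0.43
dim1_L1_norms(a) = [0.66, 0.17, 0.03]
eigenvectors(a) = [[-0.96, 0.66, 0.13],  [0.26, -0.34, 0.38],  [-0.06, -0.67, -0.92]]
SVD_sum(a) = [[0.27, 0.25, 0.14], [-0.07, -0.06, -0.04], [0.0, 0.00, 0.0]] + [[-0.0, 0.0, -0.0], [-0.00, 0.0, -0.0], [0.01, -0.01, 0.01]] + [[0.00, -0.0, -0.0], [0.0, -0.00, -0.00], [0.00, -0.0, -0.0]]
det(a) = -0.00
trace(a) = 0.22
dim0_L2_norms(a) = [0.28, 0.26, 0.15]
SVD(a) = [[-0.97, -0.08, 0.23], [0.25, -0.29, 0.92], [-0.01, 0.95, 0.30]] @ diag([0.4063067794872706, 0.0176497789510605, 0.0018128005023286483]) @ [[-0.69, -0.63, -0.36], [0.41, -0.74, 0.53], [0.6, -0.22, -0.77]]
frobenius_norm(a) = 0.41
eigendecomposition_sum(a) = [[0.27, 0.24, 0.14], [-0.07, -0.06, -0.04], [0.02, 0.02, 0.01]] + [[0.00, 0.01, 0.0], [-0.00, -0.00, -0.00], [-0.0, -0.01, -0.0]] + [[0.0,0.00,-0.0], [0.0,0.01,-0.0], [-0.01,-0.02,0.0]]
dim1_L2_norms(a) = [0.39, 0.1, 0.02]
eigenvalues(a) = [0.21, -0.0, 0.01]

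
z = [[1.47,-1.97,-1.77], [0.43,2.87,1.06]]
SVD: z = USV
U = [[-0.70, 0.72],[0.72, 0.70]]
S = [4.03, 1.57]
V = [[-0.18,0.85,0.49], [0.86,0.38,-0.34]]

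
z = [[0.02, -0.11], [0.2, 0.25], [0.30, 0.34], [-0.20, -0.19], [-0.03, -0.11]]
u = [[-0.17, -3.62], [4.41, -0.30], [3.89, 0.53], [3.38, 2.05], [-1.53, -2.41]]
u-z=[[-0.19,-3.51], [4.21,-0.55], [3.59,0.19], [3.58,2.24], [-1.5,-2.3]]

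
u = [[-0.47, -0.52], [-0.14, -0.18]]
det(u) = 0.01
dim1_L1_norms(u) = [0.99, 0.32]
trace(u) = -0.65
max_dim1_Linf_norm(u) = 0.52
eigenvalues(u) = [-0.63, -0.02]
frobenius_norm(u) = 0.74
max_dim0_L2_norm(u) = 0.55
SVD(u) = [[-0.95, -0.31], [-0.31, 0.95]] @ diag([0.7369149159359926, 0.016012703427250086]) @ [[0.67, 0.75], [0.75, -0.67]]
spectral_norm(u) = 0.74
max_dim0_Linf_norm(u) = 0.52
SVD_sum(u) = [[-0.47,-0.52], [-0.15,-0.17]] + [[-0.00,0.0], [0.01,-0.01]]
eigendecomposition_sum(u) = [[-0.47, -0.54], [-0.14, -0.17]] + [[-0.00, 0.02], [0.00, -0.01]]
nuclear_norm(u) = 0.75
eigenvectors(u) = [[-0.96, 0.76], [-0.3, -0.66]]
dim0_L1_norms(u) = [0.61, 0.7]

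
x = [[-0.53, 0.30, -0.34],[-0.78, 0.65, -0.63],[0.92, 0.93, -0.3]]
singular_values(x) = [1.38, 1.35, 0.0]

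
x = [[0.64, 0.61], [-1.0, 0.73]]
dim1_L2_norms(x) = [0.88, 1.24]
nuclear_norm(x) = 2.11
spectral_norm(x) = 1.26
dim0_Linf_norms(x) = [1.0, 0.73]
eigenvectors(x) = [[(-0.04+0.61j),  (-0.04-0.61j)], [(-0.79+0j),  -0.79-0.00j]]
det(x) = 1.08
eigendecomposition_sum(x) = [[0.32+0.41j, (0.3-0.27j)],[-0.50+0.44j, (0.37+0.37j)]] + [[0.32-0.41j,(0.3+0.27j)], [(-0.5-0.44j),(0.37-0.37j)]]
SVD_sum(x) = [[0.27, -0.13], [-1.09, 0.55]] + [[0.37, 0.74], [0.09, 0.18]]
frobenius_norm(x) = 1.52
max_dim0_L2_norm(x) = 1.19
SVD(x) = [[-0.24, 0.97], [0.97, 0.24]] @ diag([1.2571254339986861, 0.856875512074896]) @ [[-0.89, 0.45], [0.45, 0.89]]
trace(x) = 1.37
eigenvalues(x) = [(0.68+0.78j), (0.68-0.78j)]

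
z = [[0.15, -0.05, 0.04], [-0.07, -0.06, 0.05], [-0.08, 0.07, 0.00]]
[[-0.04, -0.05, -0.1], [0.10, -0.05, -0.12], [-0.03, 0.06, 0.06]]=z @ [[-0.6, -0.05, -0.00], [-1.13, 0.86, 0.88], [-0.25, 0.01, -1.4]]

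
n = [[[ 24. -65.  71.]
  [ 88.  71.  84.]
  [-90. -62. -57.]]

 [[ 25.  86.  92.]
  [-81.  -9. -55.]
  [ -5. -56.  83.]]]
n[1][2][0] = -5.0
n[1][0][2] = 92.0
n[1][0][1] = 86.0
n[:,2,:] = [[-90.0, -62.0, -57.0], [-5.0, -56.0, 83.0]]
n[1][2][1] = -56.0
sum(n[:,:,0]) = -39.0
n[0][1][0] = 88.0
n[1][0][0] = 25.0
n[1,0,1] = 86.0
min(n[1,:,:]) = -81.0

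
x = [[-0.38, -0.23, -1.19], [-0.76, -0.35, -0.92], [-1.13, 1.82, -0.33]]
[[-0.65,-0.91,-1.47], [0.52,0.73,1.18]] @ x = [[2.6, -2.21, 2.1],[-2.09, 1.77, -1.68]]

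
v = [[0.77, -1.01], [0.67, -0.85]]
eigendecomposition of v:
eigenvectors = [[(0.78+0j), 0.78-0.00j],[(0.62-0.11j), 0.62+0.11j]]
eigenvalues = [(-0.04+0.14j), (-0.04-0.14j)]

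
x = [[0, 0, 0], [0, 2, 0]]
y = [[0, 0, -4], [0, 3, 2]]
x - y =[[0, 0, 4], [0, -1, -2]]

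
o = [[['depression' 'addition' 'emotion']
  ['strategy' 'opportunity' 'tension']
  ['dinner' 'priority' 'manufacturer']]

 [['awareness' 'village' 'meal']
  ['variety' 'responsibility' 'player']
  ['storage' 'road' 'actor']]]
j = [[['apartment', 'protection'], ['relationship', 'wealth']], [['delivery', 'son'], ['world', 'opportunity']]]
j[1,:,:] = [['delivery', 'son'], ['world', 'opportunity']]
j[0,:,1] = ['protection', 'wealth']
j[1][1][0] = 'world'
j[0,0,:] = ['apartment', 'protection']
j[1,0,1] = 'son'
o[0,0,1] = 'addition'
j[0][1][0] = 'relationship'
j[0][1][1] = 'wealth'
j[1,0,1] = 'son'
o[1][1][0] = 'variety'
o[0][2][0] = 'dinner'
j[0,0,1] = 'protection'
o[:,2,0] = ['dinner', 'storage']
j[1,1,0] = 'world'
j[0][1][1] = 'wealth'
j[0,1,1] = 'wealth'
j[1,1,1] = 'opportunity'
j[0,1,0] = 'relationship'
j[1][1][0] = 'world'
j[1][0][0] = 'delivery'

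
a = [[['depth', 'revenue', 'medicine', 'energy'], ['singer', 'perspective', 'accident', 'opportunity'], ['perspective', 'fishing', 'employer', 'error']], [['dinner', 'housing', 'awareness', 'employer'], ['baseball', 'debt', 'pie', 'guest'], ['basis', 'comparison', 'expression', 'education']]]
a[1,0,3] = 'employer'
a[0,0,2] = 'medicine'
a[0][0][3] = 'energy'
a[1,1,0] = 'baseball'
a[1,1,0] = 'baseball'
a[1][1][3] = 'guest'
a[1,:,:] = [['dinner', 'housing', 'awareness', 'employer'], ['baseball', 'debt', 'pie', 'guest'], ['basis', 'comparison', 'expression', 'education']]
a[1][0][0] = 'dinner'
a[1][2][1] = 'comparison'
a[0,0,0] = 'depth'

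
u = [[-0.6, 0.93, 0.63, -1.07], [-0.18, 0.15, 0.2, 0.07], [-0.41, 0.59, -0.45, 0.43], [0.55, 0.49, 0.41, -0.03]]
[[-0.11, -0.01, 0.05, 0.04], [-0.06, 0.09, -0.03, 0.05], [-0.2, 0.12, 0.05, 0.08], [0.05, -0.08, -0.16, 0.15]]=u@ [[0.19, -0.24, -0.13, 0.05],[-0.12, -0.01, -0.05, 0.16],[-0.00, 0.15, -0.17, 0.11],[-0.11, 0.22, -0.12, 0.14]]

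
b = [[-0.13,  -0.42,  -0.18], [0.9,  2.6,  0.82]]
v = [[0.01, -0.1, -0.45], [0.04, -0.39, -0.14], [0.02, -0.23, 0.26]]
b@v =[[-0.02, 0.22, 0.07], [0.13, -1.29, -0.56]]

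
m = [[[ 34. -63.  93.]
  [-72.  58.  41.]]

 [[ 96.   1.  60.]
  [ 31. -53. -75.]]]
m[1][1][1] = -53.0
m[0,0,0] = 34.0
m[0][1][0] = -72.0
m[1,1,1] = -53.0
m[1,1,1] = -53.0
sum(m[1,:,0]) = 127.0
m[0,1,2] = 41.0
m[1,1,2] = -75.0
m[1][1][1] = -53.0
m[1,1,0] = 31.0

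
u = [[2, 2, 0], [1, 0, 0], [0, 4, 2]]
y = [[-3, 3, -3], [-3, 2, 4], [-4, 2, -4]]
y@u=[[-3, -18, -6], [-4, 10, 8], [-6, -24, -8]]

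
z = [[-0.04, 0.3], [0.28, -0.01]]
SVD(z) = [[0.84, -0.54], [-0.54, -0.84]] @ diag([0.31731349595030467, 0.26346184787895954]) @ [[-0.58,0.81], [-0.81,-0.58]]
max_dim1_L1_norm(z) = 0.34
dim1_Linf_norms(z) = [0.3, 0.28]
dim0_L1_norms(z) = [0.32, 0.31]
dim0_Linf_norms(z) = [0.28, 0.3]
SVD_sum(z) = [[-0.16, 0.22], [0.10, -0.14]] + [[0.12, 0.08], [0.18, 0.13]]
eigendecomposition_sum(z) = [[-0.17, 0.16], [0.15, -0.15]] + [[0.13, 0.14], [0.13, 0.14]]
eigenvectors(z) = [[-0.74,-0.7], [0.68,-0.71]]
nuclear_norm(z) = 0.58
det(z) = -0.08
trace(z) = -0.05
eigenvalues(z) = [-0.32, 0.27]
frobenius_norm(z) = 0.41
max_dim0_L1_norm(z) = 0.32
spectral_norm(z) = 0.32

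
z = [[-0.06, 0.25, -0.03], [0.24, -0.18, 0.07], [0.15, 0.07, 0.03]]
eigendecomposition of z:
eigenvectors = [[-0.63,0.43,-0.24], [0.77,0.47,0.06], [0.1,0.77,0.97]]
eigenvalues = [-0.36, 0.16, -0.0]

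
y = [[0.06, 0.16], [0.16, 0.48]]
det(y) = 0.00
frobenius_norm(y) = 0.53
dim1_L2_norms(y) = [0.17, 0.51]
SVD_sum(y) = [[0.05, 0.16], [0.16, 0.48]] + [[0.01, -0.0], [-0.0, 0.0]]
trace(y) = 0.54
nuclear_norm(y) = 0.54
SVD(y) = [[-0.32, -0.95], [-0.95, 0.32]] @ diag([0.5340075756488818, 0.0059924243511182375]) @ [[-0.32, -0.95],[-0.95, 0.32]]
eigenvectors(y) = [[-0.95, -0.32], [0.32, -0.95]]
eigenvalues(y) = [0.01, 0.53]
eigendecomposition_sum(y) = [[0.01, -0.0], [-0.00, 0.00]] + [[0.05, 0.16],  [0.16, 0.48]]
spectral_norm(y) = 0.53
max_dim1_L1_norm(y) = 0.64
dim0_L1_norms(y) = [0.22, 0.64]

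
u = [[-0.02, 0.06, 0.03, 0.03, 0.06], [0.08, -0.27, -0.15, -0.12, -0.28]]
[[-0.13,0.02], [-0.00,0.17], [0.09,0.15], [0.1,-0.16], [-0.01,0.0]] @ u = [[0.00, -0.01, -0.01, -0.01, -0.01], [0.01, -0.05, -0.03, -0.02, -0.05], [0.01, -0.04, -0.02, -0.02, -0.04], [-0.01, 0.05, 0.03, 0.02, 0.05], [0.0, -0.0, -0.00, -0.00, -0.00]]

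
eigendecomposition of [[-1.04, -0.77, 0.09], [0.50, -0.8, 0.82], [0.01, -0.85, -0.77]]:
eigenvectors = [[0.86+0.00j, -0.06+0.49j, -0.06-0.49j], [-0.12+0.00j, 0.67+0.00j, (0.67-0j)], [(-0.5+0j), (0.03+0.55j), 0.03-0.55j]]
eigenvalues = [(-0.99+0j), (-0.81+1.03j), (-0.81-1.03j)]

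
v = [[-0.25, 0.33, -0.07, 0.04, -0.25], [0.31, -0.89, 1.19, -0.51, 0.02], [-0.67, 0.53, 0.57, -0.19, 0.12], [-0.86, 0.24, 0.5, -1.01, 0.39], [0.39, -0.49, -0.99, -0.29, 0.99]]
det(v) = -0.00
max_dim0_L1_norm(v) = 3.32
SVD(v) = [[-0.06, 0.29, 0.00, 0.39, 0.87], [-0.45, -0.79, -0.32, -0.04, 0.26], [-0.44, 0.28, 0.22, -0.79, 0.24], [-0.57, -0.03, 0.67, 0.42, -0.22], [0.52, -0.46, 0.64, -0.19, 0.27]] @ diag([1.9820562598749982, 1.5722378296862656, 1.4366841607204257, 0.3189850668199487, 0.002887745604309183]) @ [[0.43, -0.12, -0.80, 0.37, 0.13], [-0.42, 0.74, -0.24, 0.34, -0.33], [-0.4, 0.17, -0.38, -0.52, 0.63], [-0.06, -0.19, -0.38, -0.59, -0.69], [-0.69, -0.61, -0.11, 0.38, -0.03]]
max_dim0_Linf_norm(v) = 1.19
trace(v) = -0.59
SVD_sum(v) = [[-0.05, 0.01, 0.09, -0.04, -0.01], [-0.39, 0.11, 0.72, -0.33, -0.11], [-0.38, 0.11, 0.70, -0.32, -0.11], [-0.49, 0.14, 0.91, -0.42, -0.14], [0.45, -0.13, -0.83, 0.39, 0.13]] + [[-0.19, 0.34, -0.11, 0.15, -0.15],[0.52, -0.92, 0.29, -0.42, 0.41],[-0.18, 0.32, -0.10, 0.15, -0.14],[0.02, -0.04, 0.01, -0.02, 0.02],[0.3, -0.53, 0.17, -0.24, 0.24]] + [[-0.00, 0.00, -0.0, -0.0, 0.0],[0.18, -0.08, 0.17, 0.23, -0.29],[-0.12, 0.05, -0.12, -0.16, 0.20],[-0.38, 0.16, -0.37, -0.50, 0.61],[-0.36, 0.16, -0.35, -0.47, 0.58]] + [[-0.01, -0.02, -0.05, -0.07, -0.09],[0.00, 0.0, 0.00, 0.01, 0.01],[0.01, 0.05, 0.10, 0.15, 0.17],[-0.01, -0.03, -0.05, -0.08, -0.09],[0.00, 0.01, 0.02, 0.04, 0.04]] + [[-0.00, -0.0, -0.00, 0.00, -0.00], [-0.00, -0.00, -0.00, 0.00, -0.00], [-0.0, -0.0, -0.0, 0.0, -0.00], [0.0, 0.0, 0.00, -0.00, 0.0], [-0.0, -0.0, -0.00, 0.0, -0.00]]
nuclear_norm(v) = 5.31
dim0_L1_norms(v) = [2.48, 2.48, 3.32, 2.04, 1.77]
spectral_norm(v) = 1.98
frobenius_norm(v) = 2.93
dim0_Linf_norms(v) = [0.86, 0.89, 1.19, 1.01, 0.99]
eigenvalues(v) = [(0.85+0.47j), (0.85-0.47j), (-0+0j), (-1.14+0.16j), (-1.14-0.16j)]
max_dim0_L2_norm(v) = 1.73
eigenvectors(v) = [[(-0.2+0.06j), (-0.2-0.06j), 0.69+0.00j, (0.2-0.08j), (0.2+0.08j)], [(-0.1-0.11j), (-0.1+0.11j), (0.61+0j), (-0.46+0.34j), -0.46-0.34j], [0.03-0.29j, (0.03+0.29j), (0.11+0j), 0.30-0.11j, 0.30+0.11j], [(0.23-0.18j), 0.23+0.18j, -0.38+0.00j, 0.72+0.00j, 0.72-0.00j], [(0.88+0j), 0.88-0.00j, 0.03+0.00j, 0.09+0.05j, 0.09-0.05j]]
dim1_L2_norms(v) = [0.49, 1.6, 1.05, 1.49, 1.56]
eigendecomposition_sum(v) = [[-0.01+0.14j,0.03-0.07j,0.04-0.32j,(0.02+0.05j),(-0.12+0j)],[(-0.09+0.03j),0.05-0.00j,0.21-0.07j,-0.03+0.03j,(-0.04-0.07j)],[-0.17-0.10j,(0.07+0.07j),(0.38+0.23j),(-0.07-0j),(0.07-0.15j)],[-0.05-0.19j,(-0+0.1j),(0.1+0.43j),(-0.05-0.06j),0.15-0.06j],[(0.24-0.55j),(-0.2+0.25j),(-0.58+1.23j),(-0.01-0.23j),(0.48+0.15j)]] + [[-0.01-0.14j, 0.03+0.07j, 0.04+0.32j, (0.02-0.05j), (-0.12-0j)],[(-0.09-0.03j), (0.05+0j), (0.21+0.07j), -0.03-0.03j, -0.04+0.07j],[-0.17+0.10j, 0.07-0.07j, (0.38-0.23j), -0.07+0.00j, (0.07+0.15j)],[(-0.05+0.19j), (-0-0.1j), 0.10-0.43j, -0.05+0.06j, 0.15+0.06j],[0.24+0.55j, -0.20-0.25j, -0.58-1.23j, (-0.01+0.23j), (0.48-0.15j)]] + [[-0.00+0.00j, -0.00-0.00j, (-0+0j), 0j, (-0+0j)], [(-0+0j), -0.00-0.00j, (-0+0j), 0.00+0.00j, -0.00+0.00j], [(-0+0j), -0.00-0.00j, -0.00+0.00j, 0j, (-0+0j)], [0.00-0.00j, 0.00+0.00j, -0j, (-0-0j), -0j], [-0.00+0.00j, -0.00-0.00j, (-0+0j), 0.00+0.00j, -0.00+0.00j]] + [[(-0.11+0.04j), 0.14+0.24j, -0.08-0.30j, 0.36j, (-0.01-0.05j)], [0.25-0.17j, -0.50-0.51j, 0.38+0.72j, (-0.23-0.91j), (0.05+0.11j)], [-0.16+0.05j, 0.19+0.36j, (-0.09-0.45j), (-0.02+0.54j), (-0.01-0.07j)], [-0.38-0.01j, 0.12+0.89j, (0.15-1.01j), (-0.46+1.1j), (0.04-0.15j)], [(-0.05-0.03j), -0.04+0.12j, (0.09-0.12j), (-0.13+0.11j), 0.02-0.02j]] + [[-0.11-0.04j, (0.14-0.24j), (-0.08+0.3j), -0.36j, -0.01+0.05j], [0.25+0.17j, -0.50+0.51j, (0.38-0.72j), (-0.23+0.91j), (0.05-0.11j)], [-0.16-0.05j, (0.19-0.36j), (-0.09+0.45j), (-0.02-0.54j), (-0.01+0.07j)], [(-0.38+0.01j), (0.12-0.89j), 0.15+1.01j, -0.46-1.10j, 0.04+0.15j], [-0.05+0.03j, (-0.04-0.12j), (0.09+0.12j), (-0.13-0.11j), 0.02+0.02j]]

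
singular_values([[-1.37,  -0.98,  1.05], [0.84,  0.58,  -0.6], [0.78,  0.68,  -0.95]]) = [2.69, 0.25, 0.0]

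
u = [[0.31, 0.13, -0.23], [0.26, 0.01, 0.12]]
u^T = [[0.31, 0.26], [0.13, 0.01], [-0.23, 0.12]]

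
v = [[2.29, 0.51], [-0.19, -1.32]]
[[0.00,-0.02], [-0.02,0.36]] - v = [[-2.29,-0.53], [0.17,1.68]]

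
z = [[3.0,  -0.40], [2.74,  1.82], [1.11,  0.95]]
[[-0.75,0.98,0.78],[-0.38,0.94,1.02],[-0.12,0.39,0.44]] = z @[[-0.23, 0.33, 0.28],[0.14, 0.02, 0.14]]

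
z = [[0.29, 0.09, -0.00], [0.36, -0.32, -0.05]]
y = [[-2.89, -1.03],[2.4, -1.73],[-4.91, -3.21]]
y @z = [[-1.21, 0.07, 0.05],  [0.07, 0.77, 0.09],  [-2.58, 0.59, 0.16]]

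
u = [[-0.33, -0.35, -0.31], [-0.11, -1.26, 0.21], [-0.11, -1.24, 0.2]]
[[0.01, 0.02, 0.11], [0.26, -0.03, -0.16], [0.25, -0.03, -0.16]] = u @ [[-0.16,  -0.14,  -0.20], [-0.14,  0.04,  0.10], [0.30,  0.03,  -0.27]]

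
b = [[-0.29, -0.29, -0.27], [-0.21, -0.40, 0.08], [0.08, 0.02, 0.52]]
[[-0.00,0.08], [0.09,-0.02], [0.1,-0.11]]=b @ [[0.02, -0.24], [-0.19, 0.13], [0.2, -0.18]]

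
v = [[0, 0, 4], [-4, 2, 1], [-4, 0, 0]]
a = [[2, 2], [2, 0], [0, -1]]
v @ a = [[0, -4], [-4, -9], [-8, -8]]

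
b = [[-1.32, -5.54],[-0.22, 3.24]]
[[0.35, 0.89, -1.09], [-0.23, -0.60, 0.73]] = b @ [[0.03, 0.08, -0.1],[-0.07, -0.18, 0.22]]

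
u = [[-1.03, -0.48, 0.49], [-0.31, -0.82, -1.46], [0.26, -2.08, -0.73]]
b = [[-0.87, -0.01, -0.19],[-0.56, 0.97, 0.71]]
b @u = [[0.85, 0.82, -0.27],[0.46, -2.0, -2.21]]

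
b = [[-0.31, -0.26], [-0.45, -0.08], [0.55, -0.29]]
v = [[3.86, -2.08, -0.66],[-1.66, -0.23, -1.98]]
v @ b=[[-0.62, -0.65], [-0.47, 1.02]]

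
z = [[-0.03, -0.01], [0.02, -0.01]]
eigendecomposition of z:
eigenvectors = [[(0.41-0.41j),  0.41+0.41j], [-0.82+0.00j,  (-0.82-0j)]]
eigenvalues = [(-0.02+0.01j), (-0.02-0.01j)]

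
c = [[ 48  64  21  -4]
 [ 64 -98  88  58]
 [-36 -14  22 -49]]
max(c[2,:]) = 22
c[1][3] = 58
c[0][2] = 21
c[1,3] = 58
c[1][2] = 88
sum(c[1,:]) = 112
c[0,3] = -4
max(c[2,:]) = 22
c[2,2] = 22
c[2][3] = -49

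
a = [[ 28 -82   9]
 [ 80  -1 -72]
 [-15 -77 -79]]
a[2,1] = -77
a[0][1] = -82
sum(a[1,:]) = 7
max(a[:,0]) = 80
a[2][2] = -79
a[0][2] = 9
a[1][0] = 80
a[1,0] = 80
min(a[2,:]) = -79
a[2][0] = -15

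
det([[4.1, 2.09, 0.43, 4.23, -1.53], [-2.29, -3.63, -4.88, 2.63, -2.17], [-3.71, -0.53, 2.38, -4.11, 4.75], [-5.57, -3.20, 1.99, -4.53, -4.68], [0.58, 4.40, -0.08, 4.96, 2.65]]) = -2355.019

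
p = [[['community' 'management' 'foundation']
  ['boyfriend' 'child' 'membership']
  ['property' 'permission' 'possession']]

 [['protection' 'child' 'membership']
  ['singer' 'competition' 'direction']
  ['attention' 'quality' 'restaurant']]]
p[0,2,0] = 'property'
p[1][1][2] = 'direction'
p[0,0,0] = 'community'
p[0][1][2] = 'membership'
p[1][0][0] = 'protection'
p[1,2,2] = 'restaurant'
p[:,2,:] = [['property', 'permission', 'possession'], ['attention', 'quality', 'restaurant']]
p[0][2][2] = 'possession'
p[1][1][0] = 'singer'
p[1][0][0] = 'protection'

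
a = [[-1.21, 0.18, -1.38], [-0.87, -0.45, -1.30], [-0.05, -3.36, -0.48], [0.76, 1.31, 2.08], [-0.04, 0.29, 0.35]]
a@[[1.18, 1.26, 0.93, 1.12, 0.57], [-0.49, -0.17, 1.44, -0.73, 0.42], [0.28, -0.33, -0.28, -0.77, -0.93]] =[[-1.9, -1.10, -0.48, -0.42, 0.67],[-1.17, -0.59, -1.09, 0.36, 0.52],[1.45, 0.67, -4.75, 2.77, -0.99],[0.84, 0.05, 2.01, -1.71, -0.95],[-0.09, -0.22, 0.28, -0.53, -0.23]]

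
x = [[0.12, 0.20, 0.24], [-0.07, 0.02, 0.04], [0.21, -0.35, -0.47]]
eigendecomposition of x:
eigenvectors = [[0.33, 0.86, -0.06], [0.12, -0.28, 0.78], [-0.94, 0.43, -0.62]]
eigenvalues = [-0.5, 0.18, -0.01]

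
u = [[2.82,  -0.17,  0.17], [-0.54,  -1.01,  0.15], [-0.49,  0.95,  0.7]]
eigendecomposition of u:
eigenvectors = [[0.95,0.08,-0.06], [-0.15,-0.10,-0.89], [-0.29,-0.99,0.45]]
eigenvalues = [2.79, 0.84, -1.12]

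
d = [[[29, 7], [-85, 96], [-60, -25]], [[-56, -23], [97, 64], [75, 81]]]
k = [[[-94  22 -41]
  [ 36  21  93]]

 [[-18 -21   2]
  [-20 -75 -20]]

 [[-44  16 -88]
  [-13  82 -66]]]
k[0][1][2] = 93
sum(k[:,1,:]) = 38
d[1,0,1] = -23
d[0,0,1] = 7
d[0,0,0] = 29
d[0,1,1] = 96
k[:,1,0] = [36, -20, -13]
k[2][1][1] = 82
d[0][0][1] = 7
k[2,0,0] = -44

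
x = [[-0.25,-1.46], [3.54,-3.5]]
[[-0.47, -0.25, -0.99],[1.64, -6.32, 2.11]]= x @ [[0.67, -1.38, 1.08],[0.21, 0.41, 0.49]]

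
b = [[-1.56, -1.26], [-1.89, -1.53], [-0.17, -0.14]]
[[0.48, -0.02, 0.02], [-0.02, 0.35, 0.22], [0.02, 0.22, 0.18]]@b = [[-0.71, -0.58], [-0.67, -0.54], [-0.48, -0.39]]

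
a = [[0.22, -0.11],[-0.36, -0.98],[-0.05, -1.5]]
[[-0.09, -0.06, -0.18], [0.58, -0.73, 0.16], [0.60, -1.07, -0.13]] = a @ [[-0.58, 0.10, -0.75],[-0.38, 0.71, 0.11]]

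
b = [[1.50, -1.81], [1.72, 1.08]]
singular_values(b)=[2.4, 1.97]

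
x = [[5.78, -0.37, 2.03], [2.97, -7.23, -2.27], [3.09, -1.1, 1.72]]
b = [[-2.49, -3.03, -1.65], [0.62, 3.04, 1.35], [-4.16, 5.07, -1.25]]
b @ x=[[-28.49, 24.64, -1.01], [16.78, -23.69, -3.32], [-12.85, -33.74, -22.1]]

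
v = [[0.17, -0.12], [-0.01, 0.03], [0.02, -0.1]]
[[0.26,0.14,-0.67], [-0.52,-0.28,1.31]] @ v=[[0.03,0.04], [-0.06,-0.08]]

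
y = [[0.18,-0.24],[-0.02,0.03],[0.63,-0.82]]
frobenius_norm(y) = 1.08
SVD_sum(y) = [[0.18, -0.24], [-0.02, 0.03], [0.63, -0.82]] + [[-0.00, -0.00], [0.0, 0.0], [0.00, 0.00]]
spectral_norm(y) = 1.08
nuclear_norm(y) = 1.08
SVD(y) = [[-0.28, 0.78], [0.03, -0.58], [-0.96, -0.25]] @ diag([1.0773036423344458, 0.004106362494545153]) @ [[-0.61, 0.79], [-0.79, -0.61]]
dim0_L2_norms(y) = [0.66, 0.85]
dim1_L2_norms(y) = [0.3, 0.04, 1.03]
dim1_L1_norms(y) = [0.42, 0.05, 1.45]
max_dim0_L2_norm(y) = 0.85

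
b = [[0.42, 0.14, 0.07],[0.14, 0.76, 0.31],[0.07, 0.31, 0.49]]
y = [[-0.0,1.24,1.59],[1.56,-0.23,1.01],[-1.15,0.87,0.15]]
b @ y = [[0.14, 0.55, 0.82], [0.83, 0.27, 1.04], [-0.08, 0.44, 0.5]]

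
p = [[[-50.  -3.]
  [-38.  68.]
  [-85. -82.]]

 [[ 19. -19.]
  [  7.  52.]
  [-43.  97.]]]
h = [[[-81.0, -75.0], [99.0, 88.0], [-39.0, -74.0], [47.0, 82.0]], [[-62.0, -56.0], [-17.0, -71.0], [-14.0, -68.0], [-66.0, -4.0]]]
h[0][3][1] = 82.0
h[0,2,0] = -39.0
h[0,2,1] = -74.0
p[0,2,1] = -82.0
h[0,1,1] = 88.0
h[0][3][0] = 47.0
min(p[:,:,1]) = -82.0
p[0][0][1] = -3.0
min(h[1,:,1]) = -71.0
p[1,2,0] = -43.0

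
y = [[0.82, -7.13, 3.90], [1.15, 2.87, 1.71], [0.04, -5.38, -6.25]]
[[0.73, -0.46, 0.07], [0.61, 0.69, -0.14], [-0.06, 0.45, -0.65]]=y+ [[-0.09, 6.67, -3.83], [-0.54, -2.18, -1.85], [-0.10, 5.83, 5.60]]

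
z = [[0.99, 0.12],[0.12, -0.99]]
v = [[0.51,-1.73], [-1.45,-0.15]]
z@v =[[0.33, -1.73], [1.50, -0.06]]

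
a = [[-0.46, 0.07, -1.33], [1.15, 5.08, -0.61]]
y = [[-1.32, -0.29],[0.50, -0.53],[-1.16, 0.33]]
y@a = [[0.27, -1.57, 1.93], [-0.84, -2.66, -0.34], [0.91, 1.60, 1.34]]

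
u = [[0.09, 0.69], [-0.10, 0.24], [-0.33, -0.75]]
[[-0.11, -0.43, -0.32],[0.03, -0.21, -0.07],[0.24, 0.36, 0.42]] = u@ [[-0.51, 0.48, -0.31], [-0.09, -0.69, -0.42]]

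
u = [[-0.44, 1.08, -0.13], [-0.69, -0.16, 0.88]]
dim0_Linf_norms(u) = [0.69, 1.08, 0.88]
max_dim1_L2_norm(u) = 1.17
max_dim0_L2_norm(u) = 1.09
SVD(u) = [[-0.99,-0.16], [-0.16,0.99]] @ diag([1.1745216609596358, 1.1284940708469047]) @ [[0.46, -0.89, -0.01], [-0.54, -0.29, 0.79]]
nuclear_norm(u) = 2.30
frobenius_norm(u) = 1.63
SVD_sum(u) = [[-0.54, 1.03, 0.01], [-0.09, 0.16, 0.00]] + [[0.10,0.05,-0.14], [-0.60,-0.32,0.88]]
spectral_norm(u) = 1.17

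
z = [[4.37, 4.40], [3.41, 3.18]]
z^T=[[4.37,3.41], [4.40,3.18]]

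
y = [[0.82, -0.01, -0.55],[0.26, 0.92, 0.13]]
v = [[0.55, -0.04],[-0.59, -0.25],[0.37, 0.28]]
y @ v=[[0.25, -0.18], [-0.35, -0.2]]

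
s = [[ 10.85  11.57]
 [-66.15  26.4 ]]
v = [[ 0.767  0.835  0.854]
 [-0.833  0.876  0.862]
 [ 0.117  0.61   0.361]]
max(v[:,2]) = 0.862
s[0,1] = 11.57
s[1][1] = 26.4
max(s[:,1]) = 26.4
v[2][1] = 0.61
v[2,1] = 0.61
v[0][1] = 0.835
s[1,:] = [-66.15, 26.4]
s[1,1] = 26.4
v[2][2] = 0.361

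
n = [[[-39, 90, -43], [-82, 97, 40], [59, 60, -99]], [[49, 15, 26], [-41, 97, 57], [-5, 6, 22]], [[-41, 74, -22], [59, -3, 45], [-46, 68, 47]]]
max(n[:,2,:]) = 68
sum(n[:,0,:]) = 109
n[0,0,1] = 90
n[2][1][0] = 59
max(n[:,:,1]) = 97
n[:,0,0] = [-39, 49, -41]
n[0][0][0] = -39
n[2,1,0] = 59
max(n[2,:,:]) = 74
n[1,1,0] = -41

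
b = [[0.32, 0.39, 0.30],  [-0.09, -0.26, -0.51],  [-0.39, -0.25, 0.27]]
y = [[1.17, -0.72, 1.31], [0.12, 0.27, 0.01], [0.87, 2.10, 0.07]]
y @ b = [[-0.07, 0.32, 1.07], [0.01, -0.03, -0.10], [0.06, -0.22, -0.79]]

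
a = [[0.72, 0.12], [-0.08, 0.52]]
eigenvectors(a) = [[0.83, -0.71], [-0.55, 0.71]]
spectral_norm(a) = 0.73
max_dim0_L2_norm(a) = 0.72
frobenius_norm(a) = 0.90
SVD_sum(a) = [[0.72, 0.13],[0.01, 0.00]] + [[0.00, -0.01], [-0.09, 0.52]]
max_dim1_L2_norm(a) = 0.73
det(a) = 0.38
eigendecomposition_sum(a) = [[1.92, 1.92], [-1.28, -1.28]] + [[-1.20, -1.80], [1.20, 1.8]]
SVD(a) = [[-1.0, -0.02], [-0.02, 1.00]] @ diag([0.7299931289961589, 0.5260323484524476]) @ [[-0.98, -0.18], [-0.18, 0.98]]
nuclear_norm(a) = 1.26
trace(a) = 1.24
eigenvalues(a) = [0.64, 0.6]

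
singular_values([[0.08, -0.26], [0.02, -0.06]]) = [0.28, 0.0]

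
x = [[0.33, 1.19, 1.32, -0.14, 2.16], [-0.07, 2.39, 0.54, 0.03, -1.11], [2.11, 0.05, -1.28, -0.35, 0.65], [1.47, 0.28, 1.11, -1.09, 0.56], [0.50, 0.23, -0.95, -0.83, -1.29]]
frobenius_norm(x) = 5.51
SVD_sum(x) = [[0.99, 1.0, 1.32, -0.39, 1.86], [0.13, 0.13, 0.17, -0.05, 0.25], [0.24, 0.25, 0.32, -0.09, 0.46], [0.63, 0.64, 0.84, -0.25, 1.18], [-0.35, -0.36, -0.47, 0.14, -0.66]] + [[-0.36,0.25,0.26,0.12,-0.10], [-1.11,0.77,0.8,0.38,-0.31], [1.51,-1.04,-1.09,-0.51,0.42], [0.46,-0.32,-0.33,-0.16,0.13], [0.43,-0.30,-0.31,-0.15,0.12]] + [[-0.16, -0.25, 0.06, 0.10, 0.20],[0.86, 1.39, -0.3, -0.56, -1.11],[0.35, 0.56, -0.12, -0.23, -0.45],[0.26, 0.42, -0.09, -0.17, -0.34],[0.59, 0.95, -0.21, -0.38, -0.76]] + [[-0.02, 0.15, -0.22, 0.21, 0.13],  [-0.02, 0.12, -0.18, 0.17, 0.11],  [-0.04, 0.30, -0.43, 0.41, 0.25],  [0.06, -0.44, 0.65, -0.61, -0.38],  [0.02, -0.12, 0.17, -0.16, -0.1]] + [[-0.12, 0.04, -0.09, -0.19, 0.07], [0.06, -0.02, 0.05, 0.1, -0.04], [0.05, -0.02, 0.04, 0.08, -0.03], [0.06, -0.02, 0.04, 0.09, -0.03], [-0.18, 0.06, -0.14, -0.28, 0.11]]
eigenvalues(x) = [(2.57+0j), (0.41+1.28j), (0.41-1.28j), (-2.87+0j), (-1.47+0j)]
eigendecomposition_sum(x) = [[(0.24+0j),(1.43-0j),(0.34-0j),(0.02+0j),-0.22+0.00j], [(0.36+0j),2.14-0.00j,(0.51-0j),(0.03+0j),-0.32+0.00j], [0.12+0.00j,0.72-0.00j,0.17-0.00j,(0.01+0j),(-0.11+0j)], [0.16+0.00j,0.95-0.00j,0.23-0.00j,(0.01+0j),-0.14+0.00j], [-0.01-0.00j,(-0.07+0j),(-0.02+0j),-0.00+0.00j,0.01-0.00j]] + [[0.58+0.20j, -0.21-0.28j, (-0.07+0.22j), (-0.3+0.18j), (0.75+0.01j)], [-0.26+0.01j, 0.13+0.08j, (-0.01-0.1j), 0.09-0.12j, (-0.3+0.11j)], [(0.51+0.02j), -0.23-0.18j, (-0+0.2j), -0.20+0.22j, 0.61-0.17j], [(0.63-0.21j), -0.37-0.11j, 0.09+0.24j, -0.15+0.36j, (0.66-0.48j)], [(-0.22+0.32j), (0.21-0.08j), -0.12-0.08j, -0.05-0.22j, (-0.14+0.45j)]] + [[0.58-0.20j, -0.21+0.28j, (-0.07-0.22j), -0.30-0.18j, 0.75-0.01j],[(-0.26-0.01j), (0.13-0.08j), (-0.01+0.1j), (0.09+0.12j), (-0.3-0.11j)],[0.51-0.02j, -0.23+0.18j, -0.00-0.20j, (-0.2-0.22j), 0.61+0.17j],[0.63+0.21j, (-0.37+0.11j), (0.09-0.24j), (-0.15-0.36j), 0.66+0.48j],[-0.22-0.32j, (0.21+0.08j), -0.12+0.08j, (-0.05+0.22j), (-0.14-0.45j)]] + [[(-1.08-0j), 0.16+0.00j, (1.02-0j), 0.56+0.00j, 0.97-0.00j],  [(0.07+0j), (-0.01-0j), -0.07+0.00j, (-0.04-0j), (-0.07+0j)],  [1.04+0.00j, (-0.16-0j), -0.98+0.00j, -0.54-0.00j, (-0.93+0j)],  [(-0.06-0j), 0.01+0.00j, (0.05-0j), (0.03+0j), (0.05-0j)],  [0.92+0.00j, -0.14-0.00j, (-0.88+0j), -0.48-0.00j, (-0.83+0j)]] + [[(0.01+0j), (0.01-0j), 0.09+0.00j, -0.11-0.00j, -0.09+0.00j], [0.02+0.00j, 0.01-0.00j, (0.12+0j), -0.15-0.00j, -0.12+0.00j], [-0.07-0.00j, (-0.04+0j), (-0.46-0j), 0.59+0.00j, (0.47-0j)], [(0.11+0j), (0.06-0j), 0.65+0.00j, (-0.84-0j), -0.67+0.00j], [(0.03+0j), (0.02-0j), 0.19+0.00j, (-0.24-0j), (-0.19+0j)]]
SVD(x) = [[-0.79, 0.18, 0.14, 0.26, -0.51], [-0.1, 0.55, -0.76, 0.21, 0.26], [-0.19, -0.75, -0.31, 0.51, 0.21], [-0.50, -0.23, -0.23, -0.76, 0.24], [0.28, -0.22, -0.51, -0.21, -0.75]] @ diag([3.4333172624454806, 2.970052561577231, 2.749752765286823, 1.3934037876893022, 0.5021015545813341]) @ [[-0.37,-0.37,-0.49,0.14,-0.69], [-0.68,0.47,0.49,0.23,-0.19], [-0.41,-0.67,0.15,0.27,0.54], [-0.06,0.42,-0.61,0.57,0.36], [0.48,-0.15,0.37,0.73,-0.28]]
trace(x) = -0.94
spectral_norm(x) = 3.43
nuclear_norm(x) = 11.05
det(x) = 19.62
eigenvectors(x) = [[(-0.51+0j), (0.43+0.32j), 0.43-0.32j, (-0.61+0j), 0.11+0.00j],  [-0.75+0.00j, -0.22-0.06j, -0.22+0.06j, (0.04+0j), 0.14+0.00j],  [-0.25+0.00j, 0.42+0.16j, (0.42-0.16j), (0.59+0j), -0.55+0.00j],  [(-0.33+0j), 0.59+0.00j, 0.59-0.00j, (-0.03+0j), 0.78+0.00j],  [(0.02+0j), -0.27+0.20j, (-0.27-0.2j), 0.52+0.00j, (0.22+0j)]]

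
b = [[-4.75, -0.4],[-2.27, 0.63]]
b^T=[[-4.75, -2.27], [-0.4, 0.63]]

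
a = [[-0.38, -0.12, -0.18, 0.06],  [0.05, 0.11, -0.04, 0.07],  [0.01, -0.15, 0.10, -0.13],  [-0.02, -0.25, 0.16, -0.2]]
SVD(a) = [[-0.83, 0.55, -0.05, 0.11],[-0.08, -0.32, -0.04, 0.94],[0.32, 0.39, -0.86, 0.12],[0.45, 0.67, 0.51, 0.29]] @ diag([0.44611975632607276, 0.4413775692984865, 0.00792093721055133, 0.0005129224421594431]) @ [[0.68, -0.16, 0.58, -0.42], [-0.53, -0.74, 0.14, -0.39], [-0.38, 0.20, 0.8, 0.41], [-0.33, 0.62, 0.05, -0.71]]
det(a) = -0.00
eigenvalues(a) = [(-0.36+0j), (-0.01+0.04j), (-0.01-0.04j), 0j]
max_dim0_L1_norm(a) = 0.63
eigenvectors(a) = [[(0.99+0j), -0.02-0.08j, (-0.02+0.08j), (-0.3+0j)], [-0.11+0.00j, -0.30-0.00j, -0.30+0.00j, 0.61+0.00j], [-0.06+0.00j, (0.49+0.17j), 0.49-0.17j, -0.01+0.00j], [0.01+0.00j, 0.80+0.00j, (0.8-0j), -0.73+0.00j]]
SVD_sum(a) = [[-0.25, 0.06, -0.21, 0.16], [-0.02, 0.01, -0.02, 0.01], [0.10, -0.02, 0.08, -0.06], [0.14, -0.03, 0.12, -0.08]] + [[-0.13, -0.18, 0.03, -0.10], [0.07, 0.1, -0.02, 0.06], [-0.09, -0.13, 0.02, -0.07], [-0.16, -0.22, 0.04, -0.12]] + [[0.0, -0.00, -0.00, -0.0], [0.00, -0.0, -0.0, -0.0], [0.00, -0.0, -0.01, -0.00], [-0.0, 0.0, 0.00, 0.0]] + [[-0.00,  0.0,  0.0,  -0.0],[-0.0,  0.00,  0.00,  -0.0],[-0.0,  0.00,  0.00,  -0.0],[-0.0,  0.0,  0.00,  -0.0]]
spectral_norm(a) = 0.45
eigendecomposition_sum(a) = [[-0.38-0.00j, (-0.13-0j), (-0.18+0j), (0.05-0j)], [(0.04+0j), 0.01+0.00j, (0.02-0j), (-0.01+0j)], [(0.02+0j), 0.01+0.00j, 0.01-0.00j, -0.00+0.00j], [-0.00-0.00j, -0.00-0.00j, -0.00+0.00j, 0.00-0.00j]] + [[0j, 0.00+0.01j, 0.00-0.01j, 0.01j], [0.00-0.00j, (0.05-0.01j), (-0.03-0.01j), (0.04-0j)], [(-0.01+0j), -0.08-0.02j, 0.04+0.03j, -0.06-0.01j], [-0.01+0.00j, (-0.12+0.02j), 0.08+0.02j, -0.10+0.01j]] + [[0.00-0.00j, -0.01j, 0.01j, -0.01j], [0.00+0.00j, 0.05+0.01j, -0.03+0.01j, 0.04+0.00j], [(-0.01-0j), -0.08+0.02j, (0.04-0.03j), -0.06+0.01j], [-0.01-0.00j, (-0.12-0.02j), 0.08-0.02j, -0.10-0.01j]] + [[(-0+0j), -0.00+0.00j, (-0-0j), (-0+0j)], [0.00-0.00j, 0.00-0.00j, 0.00+0.00j, 0.00-0.00j], [-0.00+0.00j, (-0+0j), (-0-0j), -0.00+0.00j], [(-0+0j), (-0+0j), -0.00-0.00j, -0.00+0.00j]]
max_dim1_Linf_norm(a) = 0.38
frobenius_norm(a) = 0.63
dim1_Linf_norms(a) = [0.38, 0.11, 0.15, 0.25]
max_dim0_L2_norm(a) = 0.38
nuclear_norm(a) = 0.90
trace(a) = -0.37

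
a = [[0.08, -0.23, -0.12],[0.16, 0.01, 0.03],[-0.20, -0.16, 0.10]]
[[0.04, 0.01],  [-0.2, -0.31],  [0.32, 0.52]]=a @ [[-1.22,-1.92], [-0.54,-0.76], [-0.08,0.12]]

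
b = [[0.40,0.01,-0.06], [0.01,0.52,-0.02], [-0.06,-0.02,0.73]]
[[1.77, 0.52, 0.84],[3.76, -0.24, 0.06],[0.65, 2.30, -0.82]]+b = [[2.17, 0.53, 0.78], [3.77, 0.28, 0.04], [0.59, 2.28, -0.09]]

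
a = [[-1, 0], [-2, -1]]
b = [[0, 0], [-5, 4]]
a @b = [[0, 0], [5, -4]]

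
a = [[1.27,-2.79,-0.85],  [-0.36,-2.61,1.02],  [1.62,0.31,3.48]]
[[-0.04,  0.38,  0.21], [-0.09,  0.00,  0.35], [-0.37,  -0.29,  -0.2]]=a @ [[-0.06, 0.09, -0.1], [0.01, -0.06, -0.12], [-0.08, -0.12, 0.00]]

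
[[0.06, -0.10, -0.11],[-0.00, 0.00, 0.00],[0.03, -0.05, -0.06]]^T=[[0.06,  -0.00,  0.03], [-0.1,  0.0,  -0.05], [-0.11,  0.00,  -0.06]]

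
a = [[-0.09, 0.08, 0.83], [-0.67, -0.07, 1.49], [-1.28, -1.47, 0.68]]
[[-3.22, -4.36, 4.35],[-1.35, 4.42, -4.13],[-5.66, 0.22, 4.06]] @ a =[[-2.36,-6.35,-6.21], [2.45,5.65,2.66], [-4.83,-6.44,-1.61]]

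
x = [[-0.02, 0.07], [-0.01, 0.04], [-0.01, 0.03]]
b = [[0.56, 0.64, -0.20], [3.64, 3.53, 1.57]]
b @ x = [[-0.02,0.06], [-0.12,0.44]]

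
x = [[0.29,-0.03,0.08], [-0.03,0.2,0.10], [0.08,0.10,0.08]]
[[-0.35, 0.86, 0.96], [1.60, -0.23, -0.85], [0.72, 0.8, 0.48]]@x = [[-0.05, 0.28, 0.13], [0.40, -0.18, 0.04], [0.22, 0.19, 0.18]]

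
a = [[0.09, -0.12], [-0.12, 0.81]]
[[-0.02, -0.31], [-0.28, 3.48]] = a@[[-0.79, 2.85],[-0.46, 4.72]]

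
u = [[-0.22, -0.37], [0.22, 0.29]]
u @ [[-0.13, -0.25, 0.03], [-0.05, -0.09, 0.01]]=[[0.05, 0.09, -0.01], [-0.04, -0.08, 0.01]]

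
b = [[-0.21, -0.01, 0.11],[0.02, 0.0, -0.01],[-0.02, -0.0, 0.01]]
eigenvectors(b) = [[-0.99, -0.38, 0.41],[0.10, 0.65, 0.41],[-0.1, -0.65, 0.82]]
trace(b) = -0.20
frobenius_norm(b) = 0.24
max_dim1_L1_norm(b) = 0.33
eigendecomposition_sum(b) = [[-0.21, -0.01, 0.11], [0.02, 0.0, -0.01], [-0.02, -0.00, 0.01]] + [[0.0, 0.00, -0.00], [-0.0, -0.0, 0.00], [0.0, 0.0, -0.00]] + [[-0.00, -0.00, -0.0], [-0.00, -0.0, -0.0], [-0.0, -0.0, -0.0]]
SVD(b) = [[-0.99, -0.13, 0.00], [0.09, -0.7, 0.71], [-0.09, 0.70, 0.71]] @ diag([0.2393698094635473, 0.0014471756579917789, 5.949537760411492e-20]) @ [[0.89,0.04,-0.46], [-0.22,0.91,-0.34], [0.41,0.41,0.82]]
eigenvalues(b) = [-0.2, -0.0, -0.0]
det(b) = 0.00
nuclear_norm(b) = 0.24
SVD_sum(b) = [[-0.21, -0.01, 0.11],[0.02, 0.0, -0.01],[-0.02, -0.0, 0.01]] + [[0.00, -0.0, 0.00],[0.0, -0.0, 0.0],[-0.00, 0.00, -0.00]] + [[0.00, 0.00, 0.00], [0.00, 0.00, 0.00], [0.00, 0.0, 0.0]]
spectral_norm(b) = 0.24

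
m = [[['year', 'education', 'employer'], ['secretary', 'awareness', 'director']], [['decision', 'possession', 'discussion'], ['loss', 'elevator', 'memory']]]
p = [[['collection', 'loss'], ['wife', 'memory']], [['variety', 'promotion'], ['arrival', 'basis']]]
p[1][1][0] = 'arrival'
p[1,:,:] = [['variety', 'promotion'], ['arrival', 'basis']]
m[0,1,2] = 'director'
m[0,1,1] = 'awareness'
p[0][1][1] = 'memory'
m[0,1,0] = 'secretary'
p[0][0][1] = 'loss'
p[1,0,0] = 'variety'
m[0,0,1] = 'education'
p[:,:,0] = [['collection', 'wife'], ['variety', 'arrival']]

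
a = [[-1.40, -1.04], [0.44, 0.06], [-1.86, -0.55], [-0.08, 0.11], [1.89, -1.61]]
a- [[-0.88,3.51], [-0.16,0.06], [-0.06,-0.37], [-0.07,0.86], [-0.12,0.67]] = [[-0.52, -4.55], [0.6, 0.0], [-1.80, -0.18], [-0.01, -0.75], [2.01, -2.28]]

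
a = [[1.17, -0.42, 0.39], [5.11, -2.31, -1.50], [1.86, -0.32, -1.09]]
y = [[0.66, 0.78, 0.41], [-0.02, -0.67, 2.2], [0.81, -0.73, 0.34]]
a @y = [[1.1,0.91,-0.31],[2.2,6.63,-3.50],[0.35,2.46,-0.31]]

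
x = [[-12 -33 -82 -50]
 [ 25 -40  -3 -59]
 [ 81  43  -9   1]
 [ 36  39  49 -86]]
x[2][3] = 1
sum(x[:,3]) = -194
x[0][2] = -82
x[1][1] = -40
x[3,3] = -86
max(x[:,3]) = 1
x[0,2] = -82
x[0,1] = -33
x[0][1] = -33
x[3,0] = 36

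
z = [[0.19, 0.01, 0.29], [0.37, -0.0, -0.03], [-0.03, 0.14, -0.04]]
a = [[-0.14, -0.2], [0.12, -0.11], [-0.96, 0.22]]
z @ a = [[-0.3, 0.02],[-0.02, -0.08],[0.06, -0.02]]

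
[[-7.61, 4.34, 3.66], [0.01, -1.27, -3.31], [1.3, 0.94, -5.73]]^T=[[-7.61, 0.01, 1.3],[4.34, -1.27, 0.94],[3.66, -3.31, -5.73]]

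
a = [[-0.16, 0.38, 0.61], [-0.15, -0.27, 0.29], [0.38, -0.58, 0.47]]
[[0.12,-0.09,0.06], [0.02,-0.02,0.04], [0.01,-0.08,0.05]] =a@[[0.00, -0.08, -0.01], [0.09, -0.04, -0.02], [0.14, -0.15, 0.1]]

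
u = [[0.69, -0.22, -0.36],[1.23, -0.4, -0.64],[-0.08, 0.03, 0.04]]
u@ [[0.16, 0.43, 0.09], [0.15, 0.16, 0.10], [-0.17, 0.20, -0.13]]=[[0.14, 0.19, 0.09], [0.25, 0.34, 0.15], [-0.02, -0.02, -0.01]]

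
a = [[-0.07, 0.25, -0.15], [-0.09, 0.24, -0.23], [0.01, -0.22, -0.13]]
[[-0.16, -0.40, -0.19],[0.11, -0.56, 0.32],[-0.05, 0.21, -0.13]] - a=[[-0.09, -0.65, -0.04], [0.2, -0.80, 0.55], [-0.06, 0.43, 0.00]]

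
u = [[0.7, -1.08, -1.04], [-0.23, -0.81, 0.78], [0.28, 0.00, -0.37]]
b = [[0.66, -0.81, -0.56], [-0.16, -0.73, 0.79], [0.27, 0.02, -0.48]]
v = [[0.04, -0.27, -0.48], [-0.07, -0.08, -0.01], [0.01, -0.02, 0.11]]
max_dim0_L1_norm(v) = 0.6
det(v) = -0.00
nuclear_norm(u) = 2.96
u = v + b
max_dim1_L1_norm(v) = 0.79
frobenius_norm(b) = 1.70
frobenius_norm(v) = 0.57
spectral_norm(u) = 1.70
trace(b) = -0.55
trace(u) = -0.48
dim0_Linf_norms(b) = [0.66, 0.81, 0.79]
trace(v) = 0.07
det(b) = 0.00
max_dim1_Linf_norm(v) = 0.48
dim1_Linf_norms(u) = [1.08, 0.81, 0.37]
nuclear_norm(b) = 2.40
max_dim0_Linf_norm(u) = 1.08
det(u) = -0.17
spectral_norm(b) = 1.26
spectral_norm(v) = 0.56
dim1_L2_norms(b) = [1.19, 1.09, 0.55]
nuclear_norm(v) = 0.73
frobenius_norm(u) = 2.07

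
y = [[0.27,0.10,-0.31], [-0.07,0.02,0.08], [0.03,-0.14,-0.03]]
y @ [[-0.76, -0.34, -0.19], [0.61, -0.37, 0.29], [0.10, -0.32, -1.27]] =[[-0.18, -0.03, 0.37], [0.07, -0.01, -0.08], [-0.11, 0.05, -0.01]]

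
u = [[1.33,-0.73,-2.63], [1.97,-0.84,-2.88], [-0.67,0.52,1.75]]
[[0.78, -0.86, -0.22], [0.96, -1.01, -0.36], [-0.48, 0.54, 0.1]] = u@ [[0.19, -0.13, -0.22],[-0.04, -0.03, 0.15],[-0.19, 0.27, -0.07]]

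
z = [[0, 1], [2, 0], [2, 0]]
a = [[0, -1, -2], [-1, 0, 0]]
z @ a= [[-1, 0, 0], [0, -2, -4], [0, -2, -4]]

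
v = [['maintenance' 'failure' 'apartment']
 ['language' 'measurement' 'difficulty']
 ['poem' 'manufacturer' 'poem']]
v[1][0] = 'language'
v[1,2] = 'difficulty'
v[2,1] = 'manufacturer'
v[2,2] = 'poem'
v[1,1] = 'measurement'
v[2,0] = 'poem'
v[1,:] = ['language', 'measurement', 'difficulty']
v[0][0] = 'maintenance'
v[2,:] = ['poem', 'manufacturer', 'poem']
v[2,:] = ['poem', 'manufacturer', 'poem']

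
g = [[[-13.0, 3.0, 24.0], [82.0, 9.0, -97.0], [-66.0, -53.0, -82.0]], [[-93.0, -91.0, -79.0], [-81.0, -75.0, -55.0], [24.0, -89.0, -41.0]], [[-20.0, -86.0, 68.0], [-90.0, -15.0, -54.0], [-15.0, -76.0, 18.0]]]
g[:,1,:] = [[82.0, 9.0, -97.0], [-81.0, -75.0, -55.0], [-90.0, -15.0, -54.0]]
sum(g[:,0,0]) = -126.0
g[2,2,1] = -76.0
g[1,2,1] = -89.0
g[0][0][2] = 24.0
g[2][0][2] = 68.0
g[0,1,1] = 9.0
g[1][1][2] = -55.0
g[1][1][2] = -55.0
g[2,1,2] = -54.0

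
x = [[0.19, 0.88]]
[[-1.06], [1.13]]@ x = [[-0.2,-0.93],[0.21,0.99]]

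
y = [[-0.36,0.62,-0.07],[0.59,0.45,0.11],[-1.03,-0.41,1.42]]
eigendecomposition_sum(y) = [[-0.56, 0.28, -0.03], [0.30, -0.15, 0.02], [-0.21, 0.11, -0.01]] + [[-0.01, -0.01, 0.01],[-0.19, -0.21, 0.19],[-1.55, -1.76, 1.59]] + [[0.2,0.34,-0.04], [0.48,0.82,-0.1], [0.73,1.24,-0.15]]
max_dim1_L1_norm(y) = 2.86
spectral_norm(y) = 1.84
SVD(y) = [[-0.0, 0.9, 0.43], [0.22, 0.42, -0.88], [-0.98, 0.09, -0.2]] @ diag([1.8408006228277125, 0.740321308978437, 0.6248019097838601]) @ [[0.62, 0.27, -0.74], [-0.23, 0.96, 0.16], [-0.75, -0.08, -0.65]]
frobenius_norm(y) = 2.08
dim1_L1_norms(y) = [1.05, 1.15, 2.86]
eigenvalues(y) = [-0.72, 1.37, 0.86]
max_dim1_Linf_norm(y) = 1.42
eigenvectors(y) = [[-0.84, -0.0, 0.23], [0.45, -0.12, 0.54], [-0.32, -0.99, 0.81]]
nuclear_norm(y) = 3.21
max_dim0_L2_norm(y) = 1.43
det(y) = -0.85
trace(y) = 1.51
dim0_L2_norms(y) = [1.24, 0.87, 1.43]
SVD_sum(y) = [[-0.00, -0.0, 0.0], [0.25, 0.11, -0.30], [-1.11, -0.49, 1.33]] + [[-0.16, 0.64, 0.1], [-0.07, 0.3, 0.05], [-0.02, 0.07, 0.01]] + [[-0.2, -0.02, -0.18], [0.41, 0.04, 0.36], [0.09, 0.01, 0.08]]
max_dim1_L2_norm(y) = 1.8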